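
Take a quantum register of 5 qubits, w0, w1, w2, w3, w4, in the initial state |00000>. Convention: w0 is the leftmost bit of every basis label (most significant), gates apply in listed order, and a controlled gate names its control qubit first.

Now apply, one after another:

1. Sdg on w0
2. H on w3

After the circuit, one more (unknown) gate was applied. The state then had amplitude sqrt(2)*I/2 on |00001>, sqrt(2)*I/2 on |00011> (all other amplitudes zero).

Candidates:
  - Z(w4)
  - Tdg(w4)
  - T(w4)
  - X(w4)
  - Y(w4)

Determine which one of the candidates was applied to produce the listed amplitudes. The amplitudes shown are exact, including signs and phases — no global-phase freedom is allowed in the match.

It was Y(w4) that produced the state shown.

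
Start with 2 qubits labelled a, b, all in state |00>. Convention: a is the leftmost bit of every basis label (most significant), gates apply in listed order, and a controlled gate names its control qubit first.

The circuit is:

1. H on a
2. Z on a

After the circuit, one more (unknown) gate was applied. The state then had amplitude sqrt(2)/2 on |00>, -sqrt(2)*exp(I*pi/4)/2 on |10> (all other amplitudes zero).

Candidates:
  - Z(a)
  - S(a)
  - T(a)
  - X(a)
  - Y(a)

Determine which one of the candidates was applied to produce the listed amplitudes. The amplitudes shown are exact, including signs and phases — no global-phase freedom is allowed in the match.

The applied gate was T(a).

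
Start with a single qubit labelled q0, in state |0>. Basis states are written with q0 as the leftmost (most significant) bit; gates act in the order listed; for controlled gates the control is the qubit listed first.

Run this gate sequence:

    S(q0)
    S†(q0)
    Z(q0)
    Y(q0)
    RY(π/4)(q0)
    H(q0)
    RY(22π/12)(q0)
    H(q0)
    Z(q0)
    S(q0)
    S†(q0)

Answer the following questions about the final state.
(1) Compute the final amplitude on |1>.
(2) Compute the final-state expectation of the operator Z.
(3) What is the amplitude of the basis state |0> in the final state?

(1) The final state's coefficient on |1> equals I*(-sqrt(12 - 6*sqrt(2))/8 + sqrt(4 - 2*sqrt(2))/8 + sqrt(2*sqrt(2) + 4)/8 + sqrt(6*sqrt(2) + 12)/8).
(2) The observable Z averages to -sqrt(6)/4 + sqrt(2)/4.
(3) |0> carries amplitude I*(-sqrt(2*sqrt(2) + 4)/8 + sqrt(4 - 2*sqrt(2))/8 + sqrt(12 - 6*sqrt(2))/8 + sqrt(6*sqrt(2) + 12)/8) in the final state.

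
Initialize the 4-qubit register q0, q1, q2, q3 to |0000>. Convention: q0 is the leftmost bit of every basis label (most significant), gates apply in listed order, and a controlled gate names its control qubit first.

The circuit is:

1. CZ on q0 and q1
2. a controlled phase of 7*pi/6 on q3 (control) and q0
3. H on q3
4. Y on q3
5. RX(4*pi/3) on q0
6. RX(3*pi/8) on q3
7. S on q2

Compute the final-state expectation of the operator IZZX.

The observable IZZX averages to -1.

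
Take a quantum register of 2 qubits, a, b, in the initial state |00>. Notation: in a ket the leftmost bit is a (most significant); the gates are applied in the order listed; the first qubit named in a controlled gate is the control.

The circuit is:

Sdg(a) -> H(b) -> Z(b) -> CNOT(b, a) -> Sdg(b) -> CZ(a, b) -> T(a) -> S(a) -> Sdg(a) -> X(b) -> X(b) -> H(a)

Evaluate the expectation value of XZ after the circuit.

The expectation value of XZ is 1. Key observation: gates 10-11 undo each other exactly, leaving only the rest of the circuit to track.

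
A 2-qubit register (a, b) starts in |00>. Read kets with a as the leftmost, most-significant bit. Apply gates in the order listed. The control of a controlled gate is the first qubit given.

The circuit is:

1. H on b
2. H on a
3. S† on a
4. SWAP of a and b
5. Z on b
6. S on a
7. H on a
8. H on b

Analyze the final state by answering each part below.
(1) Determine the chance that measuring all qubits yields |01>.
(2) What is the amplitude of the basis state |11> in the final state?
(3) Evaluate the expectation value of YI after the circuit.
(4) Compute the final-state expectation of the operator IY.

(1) Outcome |01> occurs with probability 1/4.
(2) The final state's coefficient on |11> equals -I/2.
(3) The observable YI averages to -1.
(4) The observable IY averages to -1.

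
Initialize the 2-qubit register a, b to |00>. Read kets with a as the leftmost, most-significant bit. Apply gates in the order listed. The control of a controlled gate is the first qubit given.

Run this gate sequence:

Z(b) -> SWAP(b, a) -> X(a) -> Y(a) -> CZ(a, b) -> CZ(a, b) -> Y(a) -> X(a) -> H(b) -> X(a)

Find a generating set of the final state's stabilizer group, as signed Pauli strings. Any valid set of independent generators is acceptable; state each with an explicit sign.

The stabilizer group can be generated by +IX, -ZI, among other valid generating sets. Key observation: gates 3-8 undo each other exactly, leaving only the rest of the circuit to track.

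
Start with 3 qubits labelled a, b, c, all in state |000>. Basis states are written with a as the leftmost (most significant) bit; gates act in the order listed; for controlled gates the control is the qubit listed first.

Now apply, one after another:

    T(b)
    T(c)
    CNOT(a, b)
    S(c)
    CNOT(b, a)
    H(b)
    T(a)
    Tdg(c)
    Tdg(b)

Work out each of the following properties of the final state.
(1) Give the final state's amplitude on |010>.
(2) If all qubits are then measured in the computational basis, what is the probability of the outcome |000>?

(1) The final state's coefficient on |010> equals -sqrt(2)*exp(3*I*pi/4)/2.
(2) Outcome |000> occurs with probability 1/2.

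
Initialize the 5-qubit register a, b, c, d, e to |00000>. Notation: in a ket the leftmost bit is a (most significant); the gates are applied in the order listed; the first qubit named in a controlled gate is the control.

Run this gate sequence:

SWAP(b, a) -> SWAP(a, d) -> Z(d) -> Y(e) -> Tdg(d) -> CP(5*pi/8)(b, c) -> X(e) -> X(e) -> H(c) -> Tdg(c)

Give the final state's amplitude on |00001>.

|00001> carries amplitude sqrt(2)*I/2 in the final state.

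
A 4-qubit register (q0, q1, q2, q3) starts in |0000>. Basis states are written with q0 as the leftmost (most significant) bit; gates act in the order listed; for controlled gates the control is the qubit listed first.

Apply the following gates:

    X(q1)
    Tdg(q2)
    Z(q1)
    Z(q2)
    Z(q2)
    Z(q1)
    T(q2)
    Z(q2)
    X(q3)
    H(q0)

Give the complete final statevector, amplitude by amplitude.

The resulting statevector has amplitude sqrt(2)/2 on |0101>, sqrt(2)/2 on |1101>, and 0 on every other basis state. Key observation: steps 2-7 multiply out to the identity, so the circuit reduces to the remaining gates.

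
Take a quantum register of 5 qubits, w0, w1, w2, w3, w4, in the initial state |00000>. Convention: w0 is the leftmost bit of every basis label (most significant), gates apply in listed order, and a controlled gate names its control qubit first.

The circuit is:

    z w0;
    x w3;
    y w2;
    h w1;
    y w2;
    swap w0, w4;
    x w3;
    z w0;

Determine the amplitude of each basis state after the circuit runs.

The final amplitudes are sqrt(2)/2 on |00000>, sqrt(2)/2 on |01000>, and 0 on every other basis state.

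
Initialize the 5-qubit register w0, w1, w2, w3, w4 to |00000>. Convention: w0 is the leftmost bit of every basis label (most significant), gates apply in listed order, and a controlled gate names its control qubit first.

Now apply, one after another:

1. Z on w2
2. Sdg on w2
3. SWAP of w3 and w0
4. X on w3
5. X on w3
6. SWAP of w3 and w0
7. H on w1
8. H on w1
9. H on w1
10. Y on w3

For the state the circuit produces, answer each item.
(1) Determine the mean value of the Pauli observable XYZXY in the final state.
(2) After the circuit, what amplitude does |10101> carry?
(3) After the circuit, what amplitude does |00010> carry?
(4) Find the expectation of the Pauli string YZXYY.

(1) In the final state, XYZXY has expectation 0. Key observation: gates 3-6 undo each other exactly, leaving only the rest of the circuit to track.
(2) The amplitude on |10101> is 0.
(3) The amplitude on |00010> is sqrt(2)*I/2.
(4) The observable YZXYY averages to 0.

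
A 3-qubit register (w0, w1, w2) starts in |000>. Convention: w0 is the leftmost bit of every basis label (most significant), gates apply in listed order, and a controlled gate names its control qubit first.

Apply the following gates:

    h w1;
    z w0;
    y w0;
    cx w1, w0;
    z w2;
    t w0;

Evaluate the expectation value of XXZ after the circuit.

The expectation value of XXZ is sqrt(2)/2.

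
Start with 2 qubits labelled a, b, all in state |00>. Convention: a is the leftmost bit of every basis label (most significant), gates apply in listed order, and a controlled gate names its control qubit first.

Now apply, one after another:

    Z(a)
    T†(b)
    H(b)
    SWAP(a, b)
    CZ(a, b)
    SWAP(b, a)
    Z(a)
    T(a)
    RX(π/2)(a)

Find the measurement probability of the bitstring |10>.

The probability of measuring |10> is 1/4.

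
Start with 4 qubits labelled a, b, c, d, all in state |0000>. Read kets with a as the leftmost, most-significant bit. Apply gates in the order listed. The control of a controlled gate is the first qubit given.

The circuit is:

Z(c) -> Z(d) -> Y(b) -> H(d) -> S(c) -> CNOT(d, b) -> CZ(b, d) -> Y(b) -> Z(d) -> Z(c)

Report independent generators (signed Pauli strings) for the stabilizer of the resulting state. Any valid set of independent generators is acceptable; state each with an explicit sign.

The final state is stabilized by the group generated by +IXIX, +ZIII, +IZIZ, +IIZI; other independent generating sets are equally valid.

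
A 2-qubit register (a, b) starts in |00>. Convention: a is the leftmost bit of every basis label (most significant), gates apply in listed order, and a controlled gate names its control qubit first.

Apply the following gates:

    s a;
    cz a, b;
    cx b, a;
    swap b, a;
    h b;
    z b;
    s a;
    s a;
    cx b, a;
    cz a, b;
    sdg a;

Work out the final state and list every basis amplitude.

After the circuit, the state carries amplitude sqrt(2)/2 on |00>, 0 on |01>, 0 on |10>, -sqrt(2)*I/2 on |11>.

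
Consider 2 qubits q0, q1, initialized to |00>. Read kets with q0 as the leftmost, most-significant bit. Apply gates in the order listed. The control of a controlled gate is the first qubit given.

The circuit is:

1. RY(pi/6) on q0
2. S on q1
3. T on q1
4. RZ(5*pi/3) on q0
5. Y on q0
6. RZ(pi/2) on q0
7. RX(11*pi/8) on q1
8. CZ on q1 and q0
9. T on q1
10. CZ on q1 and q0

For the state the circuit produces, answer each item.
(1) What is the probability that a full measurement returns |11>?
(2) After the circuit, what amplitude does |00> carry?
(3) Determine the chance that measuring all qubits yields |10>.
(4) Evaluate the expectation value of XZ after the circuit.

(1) Outcome |11> occurs with probability (sqrt(3) + 2)*(sqrt(2 - sqrt(2)) + 2)/16.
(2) The final state's coefficient on |00> equals (-sqrt(6) + sqrt(2))*exp(I*pi/12)*cos(5*pi/16)/4.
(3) Outcome |10> occurs with probability (2 - sqrt(2 - sqrt(2)))*(sqrt(3) + 2)/16.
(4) In the final state, XZ has expectation -sqrt(6 - 3*sqrt(2))/8.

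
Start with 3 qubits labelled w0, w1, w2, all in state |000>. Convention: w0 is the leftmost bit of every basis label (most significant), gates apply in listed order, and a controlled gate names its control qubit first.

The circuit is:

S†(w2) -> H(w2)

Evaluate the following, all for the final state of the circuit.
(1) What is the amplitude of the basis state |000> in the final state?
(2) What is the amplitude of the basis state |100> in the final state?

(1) The amplitude on |000> is sqrt(2)/2.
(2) |100> carries amplitude 0 in the final state.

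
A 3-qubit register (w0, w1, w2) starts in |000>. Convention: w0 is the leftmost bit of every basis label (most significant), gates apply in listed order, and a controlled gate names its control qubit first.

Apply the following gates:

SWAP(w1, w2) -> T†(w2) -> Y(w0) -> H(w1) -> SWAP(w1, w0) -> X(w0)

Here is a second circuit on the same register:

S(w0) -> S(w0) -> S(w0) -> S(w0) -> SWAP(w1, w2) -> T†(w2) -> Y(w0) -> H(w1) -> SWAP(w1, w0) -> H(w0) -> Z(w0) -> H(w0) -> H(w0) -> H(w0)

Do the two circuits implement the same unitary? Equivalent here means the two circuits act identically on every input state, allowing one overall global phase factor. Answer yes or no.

Yes — the two circuits implement the same unitary up to a global phase.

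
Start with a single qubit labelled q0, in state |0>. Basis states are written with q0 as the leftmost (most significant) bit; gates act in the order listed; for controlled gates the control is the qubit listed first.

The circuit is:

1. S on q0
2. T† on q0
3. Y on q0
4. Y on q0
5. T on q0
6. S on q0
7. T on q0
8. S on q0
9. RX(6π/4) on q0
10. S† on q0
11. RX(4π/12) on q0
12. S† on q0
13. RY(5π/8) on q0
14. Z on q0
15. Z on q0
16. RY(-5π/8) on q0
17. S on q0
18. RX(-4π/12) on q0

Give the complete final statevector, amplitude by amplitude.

The resulting statevector has amplitude -sqrt(2)/2 on |0>, -sqrt(2)/2 on |1>.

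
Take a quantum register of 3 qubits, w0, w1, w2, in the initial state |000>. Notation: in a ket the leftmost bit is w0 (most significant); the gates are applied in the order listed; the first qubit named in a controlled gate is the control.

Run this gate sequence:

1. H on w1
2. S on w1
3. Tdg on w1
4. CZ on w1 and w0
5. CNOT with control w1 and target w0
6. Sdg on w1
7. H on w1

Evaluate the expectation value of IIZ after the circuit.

The expectation value of IIZ is 1.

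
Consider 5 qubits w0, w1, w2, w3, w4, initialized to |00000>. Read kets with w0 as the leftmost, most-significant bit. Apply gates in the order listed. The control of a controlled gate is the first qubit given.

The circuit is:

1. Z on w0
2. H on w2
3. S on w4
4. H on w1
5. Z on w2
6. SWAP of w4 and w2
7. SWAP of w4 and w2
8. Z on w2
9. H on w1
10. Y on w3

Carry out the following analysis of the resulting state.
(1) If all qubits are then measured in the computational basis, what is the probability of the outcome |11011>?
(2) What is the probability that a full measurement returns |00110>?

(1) A full measurement returns |11011> with probability 0. Key observation: the block from step 4 through step 9 cancels to the identity and can be dropped.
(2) The probability of measuring |00110> is 1/2.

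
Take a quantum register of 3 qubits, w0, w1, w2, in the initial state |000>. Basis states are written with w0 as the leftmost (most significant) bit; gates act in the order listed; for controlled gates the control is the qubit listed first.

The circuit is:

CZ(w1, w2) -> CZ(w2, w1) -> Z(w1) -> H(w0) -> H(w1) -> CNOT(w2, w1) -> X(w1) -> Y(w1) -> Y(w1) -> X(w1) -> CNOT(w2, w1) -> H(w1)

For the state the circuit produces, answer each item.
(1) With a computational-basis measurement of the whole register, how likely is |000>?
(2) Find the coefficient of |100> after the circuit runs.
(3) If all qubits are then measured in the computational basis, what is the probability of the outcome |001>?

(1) Outcome |000> occurs with probability 1/2. Key observation: steps 5-12 multiply out to the identity, so the circuit reduces to the remaining gates.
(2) The amplitude on |100> is sqrt(2)/2.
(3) The probability of measuring |001> is 0.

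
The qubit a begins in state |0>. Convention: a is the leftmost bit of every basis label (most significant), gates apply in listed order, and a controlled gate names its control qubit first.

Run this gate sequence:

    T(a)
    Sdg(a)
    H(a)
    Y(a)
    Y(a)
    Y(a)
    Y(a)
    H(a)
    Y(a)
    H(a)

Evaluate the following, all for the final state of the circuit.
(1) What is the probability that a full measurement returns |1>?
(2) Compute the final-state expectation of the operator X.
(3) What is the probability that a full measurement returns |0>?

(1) The probability of measuring |1> is 1/2. Key observation: steps 3-8 multiply out to the identity, so the circuit reduces to the remaining gates.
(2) The observable X averages to -1.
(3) The probability of measuring |0> is 1/2.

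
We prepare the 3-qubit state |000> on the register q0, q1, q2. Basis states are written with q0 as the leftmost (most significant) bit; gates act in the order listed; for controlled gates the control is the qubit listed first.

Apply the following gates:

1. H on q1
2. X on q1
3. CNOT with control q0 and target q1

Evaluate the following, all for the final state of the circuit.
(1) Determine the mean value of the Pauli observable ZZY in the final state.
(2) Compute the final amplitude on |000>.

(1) The observable ZZY averages to 0.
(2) The final state's coefficient on |000> equals sqrt(2)/2.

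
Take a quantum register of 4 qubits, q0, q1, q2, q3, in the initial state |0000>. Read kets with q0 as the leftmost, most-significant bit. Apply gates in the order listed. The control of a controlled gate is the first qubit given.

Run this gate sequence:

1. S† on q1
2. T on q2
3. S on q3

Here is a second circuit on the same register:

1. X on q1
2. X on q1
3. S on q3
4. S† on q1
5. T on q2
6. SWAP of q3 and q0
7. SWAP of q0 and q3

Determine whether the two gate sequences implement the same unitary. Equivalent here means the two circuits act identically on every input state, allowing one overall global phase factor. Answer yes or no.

Yes: on every input state the two circuits agree up to one overall phase factor.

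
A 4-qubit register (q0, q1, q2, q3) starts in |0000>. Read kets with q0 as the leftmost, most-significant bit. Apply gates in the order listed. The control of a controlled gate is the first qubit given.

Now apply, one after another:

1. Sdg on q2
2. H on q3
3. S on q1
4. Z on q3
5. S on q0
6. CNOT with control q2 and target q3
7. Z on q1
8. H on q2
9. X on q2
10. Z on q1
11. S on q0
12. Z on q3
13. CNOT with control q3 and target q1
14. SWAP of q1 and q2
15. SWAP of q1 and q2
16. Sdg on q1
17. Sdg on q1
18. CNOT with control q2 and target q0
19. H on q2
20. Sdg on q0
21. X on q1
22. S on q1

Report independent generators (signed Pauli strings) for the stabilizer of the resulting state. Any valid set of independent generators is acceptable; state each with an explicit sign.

The stabilizer group can be generated by -YIZI, +IXIY, +ZIXI, -IZIZ, among other valid generating sets.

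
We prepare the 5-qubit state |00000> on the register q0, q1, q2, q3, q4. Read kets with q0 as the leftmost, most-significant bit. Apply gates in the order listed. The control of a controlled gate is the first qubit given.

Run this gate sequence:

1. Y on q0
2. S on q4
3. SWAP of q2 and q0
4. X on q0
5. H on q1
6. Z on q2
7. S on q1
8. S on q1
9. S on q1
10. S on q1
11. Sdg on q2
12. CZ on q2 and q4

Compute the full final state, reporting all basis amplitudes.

After the circuit, the state carries amplitude -sqrt(2)/2 on |10100>, -sqrt(2)/2 on |11100>, and 0 on every other basis state.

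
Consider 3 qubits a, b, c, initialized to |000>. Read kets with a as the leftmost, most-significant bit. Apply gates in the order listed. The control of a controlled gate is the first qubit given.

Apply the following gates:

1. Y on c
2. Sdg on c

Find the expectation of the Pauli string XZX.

The observable XZX averages to 0.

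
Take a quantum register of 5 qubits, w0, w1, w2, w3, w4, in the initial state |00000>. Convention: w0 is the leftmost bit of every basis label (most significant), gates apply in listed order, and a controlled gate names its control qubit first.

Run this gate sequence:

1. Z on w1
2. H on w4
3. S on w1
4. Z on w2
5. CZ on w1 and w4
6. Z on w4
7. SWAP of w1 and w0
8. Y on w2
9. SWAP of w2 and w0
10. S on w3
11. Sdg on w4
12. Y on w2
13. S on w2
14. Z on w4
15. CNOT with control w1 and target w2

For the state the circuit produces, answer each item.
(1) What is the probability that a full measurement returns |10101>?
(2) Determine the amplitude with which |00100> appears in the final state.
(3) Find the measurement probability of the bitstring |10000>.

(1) The probability of measuring |10101> is 1/2.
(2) The amplitude on |00100> is 0.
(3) Outcome |10000> occurs with probability 0.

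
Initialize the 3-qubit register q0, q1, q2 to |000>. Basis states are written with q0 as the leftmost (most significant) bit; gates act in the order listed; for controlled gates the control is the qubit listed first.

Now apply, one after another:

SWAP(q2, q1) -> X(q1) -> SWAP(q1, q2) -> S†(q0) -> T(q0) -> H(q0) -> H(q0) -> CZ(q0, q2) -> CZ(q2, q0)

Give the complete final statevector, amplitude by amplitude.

The final amplitudes are 1 on |001>, and 0 on every other basis state.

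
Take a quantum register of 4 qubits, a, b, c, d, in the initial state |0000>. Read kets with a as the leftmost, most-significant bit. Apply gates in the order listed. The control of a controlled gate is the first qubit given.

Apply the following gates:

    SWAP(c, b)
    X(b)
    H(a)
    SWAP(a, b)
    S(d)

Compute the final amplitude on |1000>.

|1000> carries amplitude sqrt(2)/2 in the final state.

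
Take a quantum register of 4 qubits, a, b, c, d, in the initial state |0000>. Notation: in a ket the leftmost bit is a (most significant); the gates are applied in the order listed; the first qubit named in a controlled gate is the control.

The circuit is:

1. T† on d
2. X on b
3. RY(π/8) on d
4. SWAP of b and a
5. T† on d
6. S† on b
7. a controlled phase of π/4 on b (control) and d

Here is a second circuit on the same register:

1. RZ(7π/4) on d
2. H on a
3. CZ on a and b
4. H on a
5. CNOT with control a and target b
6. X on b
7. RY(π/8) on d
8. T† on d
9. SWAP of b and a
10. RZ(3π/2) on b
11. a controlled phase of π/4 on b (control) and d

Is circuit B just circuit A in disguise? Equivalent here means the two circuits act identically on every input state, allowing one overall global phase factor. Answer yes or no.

No, they are not equivalent — no single phase factor reconciles the two unitaries.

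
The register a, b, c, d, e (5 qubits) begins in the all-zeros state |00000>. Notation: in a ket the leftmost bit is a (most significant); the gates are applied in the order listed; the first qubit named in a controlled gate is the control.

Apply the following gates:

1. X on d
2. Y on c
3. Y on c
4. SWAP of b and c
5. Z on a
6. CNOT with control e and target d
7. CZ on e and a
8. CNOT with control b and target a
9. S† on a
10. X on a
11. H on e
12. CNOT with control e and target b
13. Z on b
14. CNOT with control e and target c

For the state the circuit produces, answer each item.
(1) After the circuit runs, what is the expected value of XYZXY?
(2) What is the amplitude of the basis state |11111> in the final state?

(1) The expectation value of XYZXY is 0.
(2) The amplitude on |11111> is -sqrt(2)/2.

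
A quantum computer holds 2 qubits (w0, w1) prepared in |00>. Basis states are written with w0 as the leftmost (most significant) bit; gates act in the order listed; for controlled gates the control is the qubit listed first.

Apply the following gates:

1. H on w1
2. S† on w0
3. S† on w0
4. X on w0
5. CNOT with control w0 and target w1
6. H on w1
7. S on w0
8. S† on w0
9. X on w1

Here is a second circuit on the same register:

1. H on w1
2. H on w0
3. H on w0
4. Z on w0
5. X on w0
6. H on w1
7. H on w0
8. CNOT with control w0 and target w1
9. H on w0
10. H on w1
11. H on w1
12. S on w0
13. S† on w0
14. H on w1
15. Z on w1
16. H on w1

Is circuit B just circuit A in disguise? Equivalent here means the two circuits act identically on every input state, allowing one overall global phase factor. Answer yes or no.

No, they are not equivalent — no single phase factor reconciles the two unitaries.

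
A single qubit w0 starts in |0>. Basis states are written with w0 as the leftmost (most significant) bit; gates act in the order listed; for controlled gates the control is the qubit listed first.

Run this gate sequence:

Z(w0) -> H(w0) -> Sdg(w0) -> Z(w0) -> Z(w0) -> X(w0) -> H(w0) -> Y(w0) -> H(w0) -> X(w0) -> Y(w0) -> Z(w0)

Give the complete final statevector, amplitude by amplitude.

After the circuit, the state carries amplitude sqrt(2)/2 on |0>, sqrt(2)*I/2 on |1>.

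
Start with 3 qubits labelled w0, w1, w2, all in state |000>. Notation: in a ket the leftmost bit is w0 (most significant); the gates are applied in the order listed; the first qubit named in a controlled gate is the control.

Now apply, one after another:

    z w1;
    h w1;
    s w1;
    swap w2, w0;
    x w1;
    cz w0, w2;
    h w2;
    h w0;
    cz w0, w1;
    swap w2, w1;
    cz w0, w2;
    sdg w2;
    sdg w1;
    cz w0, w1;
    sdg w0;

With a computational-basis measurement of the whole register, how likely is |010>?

The probability of measuring |010> is 1/8.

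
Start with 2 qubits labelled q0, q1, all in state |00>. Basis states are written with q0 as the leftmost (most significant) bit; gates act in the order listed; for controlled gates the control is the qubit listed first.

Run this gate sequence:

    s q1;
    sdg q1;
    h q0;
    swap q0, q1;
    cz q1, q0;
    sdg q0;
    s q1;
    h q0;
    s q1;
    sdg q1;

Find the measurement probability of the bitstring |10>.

A full measurement returns |10> with probability 1/4.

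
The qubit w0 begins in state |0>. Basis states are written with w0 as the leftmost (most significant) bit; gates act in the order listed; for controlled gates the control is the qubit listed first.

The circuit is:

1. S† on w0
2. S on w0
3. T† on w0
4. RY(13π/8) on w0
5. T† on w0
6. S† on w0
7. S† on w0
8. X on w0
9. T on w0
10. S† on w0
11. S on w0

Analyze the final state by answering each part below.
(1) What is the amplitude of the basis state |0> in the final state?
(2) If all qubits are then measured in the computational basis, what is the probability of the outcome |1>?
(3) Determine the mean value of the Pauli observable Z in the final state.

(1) |0> carries amplitude exp(3*I*pi/4)*sin(3*pi/16) in the final state.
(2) Outcome |1> occurs with probability cos(3*pi/16)**2.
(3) The expectation value of Z is -sqrt(2 - sqrt(2))/2.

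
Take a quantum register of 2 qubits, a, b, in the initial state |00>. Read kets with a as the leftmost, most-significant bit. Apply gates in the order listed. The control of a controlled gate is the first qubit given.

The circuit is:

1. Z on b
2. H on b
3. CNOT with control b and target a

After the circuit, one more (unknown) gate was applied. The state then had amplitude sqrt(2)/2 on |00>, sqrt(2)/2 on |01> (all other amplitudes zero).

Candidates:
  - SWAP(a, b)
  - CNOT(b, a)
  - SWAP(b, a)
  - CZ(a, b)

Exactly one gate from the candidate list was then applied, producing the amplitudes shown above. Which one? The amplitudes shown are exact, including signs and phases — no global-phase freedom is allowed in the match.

It was CNOT(b, a) that produced the state shown.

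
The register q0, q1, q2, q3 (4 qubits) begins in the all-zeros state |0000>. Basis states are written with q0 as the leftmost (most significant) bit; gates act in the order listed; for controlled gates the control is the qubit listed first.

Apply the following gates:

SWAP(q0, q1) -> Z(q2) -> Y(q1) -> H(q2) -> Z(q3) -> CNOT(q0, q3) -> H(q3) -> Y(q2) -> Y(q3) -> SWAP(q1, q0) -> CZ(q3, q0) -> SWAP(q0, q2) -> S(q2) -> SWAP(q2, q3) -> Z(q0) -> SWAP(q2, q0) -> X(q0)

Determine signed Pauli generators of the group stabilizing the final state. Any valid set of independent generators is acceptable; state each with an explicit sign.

One valid set of independent stabilizer generators is +XIII, +IIXI, +IZII, -IIIZ (any independent generating set of the same group is equally correct).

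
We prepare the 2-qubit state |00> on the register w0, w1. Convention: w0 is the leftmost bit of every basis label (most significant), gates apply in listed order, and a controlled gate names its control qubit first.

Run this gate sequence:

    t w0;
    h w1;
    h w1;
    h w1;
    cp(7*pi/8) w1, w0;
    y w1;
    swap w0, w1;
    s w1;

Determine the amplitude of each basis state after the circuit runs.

The resulting statevector has amplitude -sqrt(2)*I/2 on |00>, 0 on |01>, sqrt(2)*I/2 on |10>, 0 on |11>. Key observation: gates 2-3 undo each other exactly, leaving only the rest of the circuit to track.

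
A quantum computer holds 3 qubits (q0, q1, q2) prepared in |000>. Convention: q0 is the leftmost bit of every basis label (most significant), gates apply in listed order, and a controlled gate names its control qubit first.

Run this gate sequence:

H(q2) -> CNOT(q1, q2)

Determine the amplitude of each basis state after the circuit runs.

After the circuit, the state carries amplitude sqrt(2)/2 on |000>, sqrt(2)/2 on |001>, and 0 on every other basis state.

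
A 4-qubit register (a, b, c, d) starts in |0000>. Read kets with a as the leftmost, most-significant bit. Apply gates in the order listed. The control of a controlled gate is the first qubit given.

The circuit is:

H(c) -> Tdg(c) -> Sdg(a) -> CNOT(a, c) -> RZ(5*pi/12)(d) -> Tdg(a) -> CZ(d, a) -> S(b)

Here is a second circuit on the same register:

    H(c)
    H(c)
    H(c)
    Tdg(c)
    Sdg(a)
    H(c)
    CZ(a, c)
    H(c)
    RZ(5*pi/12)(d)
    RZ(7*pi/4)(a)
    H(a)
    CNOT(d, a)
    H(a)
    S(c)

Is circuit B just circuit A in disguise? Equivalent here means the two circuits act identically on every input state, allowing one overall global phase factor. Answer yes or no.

No, they are not equivalent — no single phase factor reconciles the two unitaries.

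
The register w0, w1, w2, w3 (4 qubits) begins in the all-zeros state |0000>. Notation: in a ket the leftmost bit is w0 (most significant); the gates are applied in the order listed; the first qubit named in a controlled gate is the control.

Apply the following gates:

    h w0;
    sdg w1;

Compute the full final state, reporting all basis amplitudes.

The resulting statevector has amplitude sqrt(2)/2 on |0000>, sqrt(2)/2 on |1000>, and 0 on every other basis state.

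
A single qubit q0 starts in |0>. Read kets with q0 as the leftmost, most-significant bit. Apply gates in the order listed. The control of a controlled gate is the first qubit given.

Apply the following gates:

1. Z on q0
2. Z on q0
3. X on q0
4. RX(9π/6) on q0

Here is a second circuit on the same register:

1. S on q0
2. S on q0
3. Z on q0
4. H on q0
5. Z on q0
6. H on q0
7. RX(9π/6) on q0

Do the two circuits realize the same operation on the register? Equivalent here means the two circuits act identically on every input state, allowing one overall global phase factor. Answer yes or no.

Yes, they are equivalent — the unitaries differ by at most a global phase.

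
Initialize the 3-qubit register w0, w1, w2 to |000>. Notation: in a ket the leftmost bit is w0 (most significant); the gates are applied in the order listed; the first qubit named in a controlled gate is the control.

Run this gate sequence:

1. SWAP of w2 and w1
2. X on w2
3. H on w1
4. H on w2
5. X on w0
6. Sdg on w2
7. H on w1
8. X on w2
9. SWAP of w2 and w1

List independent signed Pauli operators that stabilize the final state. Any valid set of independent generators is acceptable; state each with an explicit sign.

The stabilizer group can be generated by -IYI, -ZII, +IIZ, among other valid generating sets.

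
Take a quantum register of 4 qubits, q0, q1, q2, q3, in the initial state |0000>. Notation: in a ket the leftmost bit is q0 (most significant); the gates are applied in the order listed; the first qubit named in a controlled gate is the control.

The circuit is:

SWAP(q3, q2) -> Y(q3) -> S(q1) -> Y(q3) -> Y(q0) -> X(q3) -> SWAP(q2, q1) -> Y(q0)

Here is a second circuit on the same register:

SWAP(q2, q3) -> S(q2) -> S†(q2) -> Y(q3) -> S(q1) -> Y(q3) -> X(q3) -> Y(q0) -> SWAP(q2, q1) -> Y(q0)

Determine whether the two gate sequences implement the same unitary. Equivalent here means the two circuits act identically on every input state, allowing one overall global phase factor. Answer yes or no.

Yes: on every input state the two circuits agree up to one overall phase factor.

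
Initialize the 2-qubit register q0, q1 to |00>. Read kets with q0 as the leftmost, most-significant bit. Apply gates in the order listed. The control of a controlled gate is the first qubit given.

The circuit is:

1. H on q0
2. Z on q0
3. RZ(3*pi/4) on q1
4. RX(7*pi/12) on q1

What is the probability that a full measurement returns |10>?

The probability of measuring |10> is -sqrt(6)/16 + sqrt(2)/16 + 1/4.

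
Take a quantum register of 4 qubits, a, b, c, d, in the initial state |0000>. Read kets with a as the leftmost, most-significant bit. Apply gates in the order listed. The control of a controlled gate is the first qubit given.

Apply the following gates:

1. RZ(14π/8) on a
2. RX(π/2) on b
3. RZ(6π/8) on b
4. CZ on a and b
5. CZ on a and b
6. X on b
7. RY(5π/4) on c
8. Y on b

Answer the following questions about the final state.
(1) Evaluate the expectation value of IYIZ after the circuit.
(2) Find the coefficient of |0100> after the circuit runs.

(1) The observable IYIZ averages to -sqrt(2)/2. Key observation: gates 4-5 undo each other exactly, leaving only the rest of the circuit to track.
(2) |0100> carries amplitude I*sqrt(4 - 2*sqrt(2))/4 in the final state.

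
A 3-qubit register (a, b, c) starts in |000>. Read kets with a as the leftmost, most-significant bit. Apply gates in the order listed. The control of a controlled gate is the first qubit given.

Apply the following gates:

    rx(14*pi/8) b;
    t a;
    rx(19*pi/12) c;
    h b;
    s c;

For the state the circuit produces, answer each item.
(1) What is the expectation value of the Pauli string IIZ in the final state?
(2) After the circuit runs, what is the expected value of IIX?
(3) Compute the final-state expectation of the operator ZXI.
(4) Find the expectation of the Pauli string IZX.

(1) The expectation value of IIZ is -sqrt(2)/4 + sqrt(6)/4.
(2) In the final state, IIX has expectation -sqrt(6)/4 - sqrt(2)/4.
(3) In the final state, ZXI has expectation sqrt(2)/2.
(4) The expectation value of IZX is 0.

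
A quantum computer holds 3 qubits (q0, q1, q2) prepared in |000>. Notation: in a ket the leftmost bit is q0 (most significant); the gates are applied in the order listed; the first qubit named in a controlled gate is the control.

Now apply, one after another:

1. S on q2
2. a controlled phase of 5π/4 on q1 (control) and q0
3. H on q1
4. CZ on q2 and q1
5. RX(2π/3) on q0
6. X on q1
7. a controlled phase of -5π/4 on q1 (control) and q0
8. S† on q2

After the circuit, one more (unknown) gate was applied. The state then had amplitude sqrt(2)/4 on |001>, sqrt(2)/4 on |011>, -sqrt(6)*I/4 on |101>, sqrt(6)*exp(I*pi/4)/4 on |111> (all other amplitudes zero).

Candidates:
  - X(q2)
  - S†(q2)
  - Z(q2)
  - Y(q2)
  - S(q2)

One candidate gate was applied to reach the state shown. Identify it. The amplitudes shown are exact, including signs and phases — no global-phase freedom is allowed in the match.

The unique candidate consistent with the amplitudes is X(q2).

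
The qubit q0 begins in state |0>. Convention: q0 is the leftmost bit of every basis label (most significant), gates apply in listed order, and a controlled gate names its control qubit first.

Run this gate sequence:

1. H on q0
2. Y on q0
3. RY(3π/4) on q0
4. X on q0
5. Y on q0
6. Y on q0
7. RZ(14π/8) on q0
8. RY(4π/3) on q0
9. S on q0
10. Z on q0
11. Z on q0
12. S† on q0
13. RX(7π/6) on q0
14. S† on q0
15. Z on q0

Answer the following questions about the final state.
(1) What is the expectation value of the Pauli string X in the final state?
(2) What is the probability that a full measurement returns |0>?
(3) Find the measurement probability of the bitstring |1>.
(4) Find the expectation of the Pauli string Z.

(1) In the final state, X has expectation -3*sqrt(3)/8 - sqrt(2)/8.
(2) The probability of measuring |0> is 7/16 - sqrt(6)/16.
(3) The probability of measuring |1> is sqrt(6)/16 + 9/16.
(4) In the final state, Z has expectation -sqrt(6)/8 - 1/8.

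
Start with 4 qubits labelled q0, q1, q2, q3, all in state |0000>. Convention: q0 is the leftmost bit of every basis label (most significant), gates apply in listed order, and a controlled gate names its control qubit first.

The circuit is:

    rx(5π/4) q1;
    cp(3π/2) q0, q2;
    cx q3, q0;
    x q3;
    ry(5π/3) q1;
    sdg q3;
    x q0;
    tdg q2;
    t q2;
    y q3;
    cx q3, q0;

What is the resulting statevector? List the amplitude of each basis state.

The final amplitudes are -sqrt(6 - 3*sqrt(2))/4 - I*sqrt(sqrt(2) + 2)/4 on |1000>, sqrt(2 - sqrt(2))/4 - I*sqrt(3*sqrt(2) + 6)/4 on |1100>, and 0 on every other basis state.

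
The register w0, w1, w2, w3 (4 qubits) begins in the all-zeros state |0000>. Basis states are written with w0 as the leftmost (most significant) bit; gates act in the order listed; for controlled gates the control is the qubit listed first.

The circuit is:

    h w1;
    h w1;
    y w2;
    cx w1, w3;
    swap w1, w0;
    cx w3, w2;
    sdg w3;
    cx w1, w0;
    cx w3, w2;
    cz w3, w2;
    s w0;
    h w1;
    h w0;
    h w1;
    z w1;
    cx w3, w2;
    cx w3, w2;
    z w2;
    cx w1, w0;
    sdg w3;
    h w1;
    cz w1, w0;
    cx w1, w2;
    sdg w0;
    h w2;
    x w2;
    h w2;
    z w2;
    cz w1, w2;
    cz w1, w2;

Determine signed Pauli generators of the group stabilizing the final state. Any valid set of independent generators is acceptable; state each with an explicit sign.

The final state is stabilized by the group generated by +YIZI, +ZXXI, -IZZI, +IIIZ; other independent generating sets are equally valid. Key observation: the block from step 25 through step 28 cancels to the identity and can be dropped.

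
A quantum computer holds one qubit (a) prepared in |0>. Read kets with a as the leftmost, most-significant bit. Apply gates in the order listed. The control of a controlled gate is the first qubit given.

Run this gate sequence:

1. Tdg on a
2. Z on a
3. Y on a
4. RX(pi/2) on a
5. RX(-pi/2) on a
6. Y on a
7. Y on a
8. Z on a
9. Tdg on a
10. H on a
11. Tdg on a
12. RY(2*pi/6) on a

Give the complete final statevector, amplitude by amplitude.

The final amplitudes are -sqrt(2)/4 - sqrt(6)*exp(I*pi/4)/4 on |0>, sqrt(6)/4 - sqrt(2)*exp(I*pi/4)/4 on |1>. Key observation: the block from step 3 through step 6 cancels to the identity and can be dropped.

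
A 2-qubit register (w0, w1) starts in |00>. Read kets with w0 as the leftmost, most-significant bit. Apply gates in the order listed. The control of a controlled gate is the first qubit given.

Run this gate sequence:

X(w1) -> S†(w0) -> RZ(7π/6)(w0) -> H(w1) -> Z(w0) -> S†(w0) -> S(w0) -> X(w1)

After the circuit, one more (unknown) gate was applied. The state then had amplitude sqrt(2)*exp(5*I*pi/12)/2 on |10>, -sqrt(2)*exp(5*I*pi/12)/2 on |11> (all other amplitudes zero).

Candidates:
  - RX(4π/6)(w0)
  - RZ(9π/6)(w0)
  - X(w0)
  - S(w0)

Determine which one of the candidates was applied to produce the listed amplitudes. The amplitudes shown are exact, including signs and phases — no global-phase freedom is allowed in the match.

The unique candidate consistent with the amplitudes is X(w0).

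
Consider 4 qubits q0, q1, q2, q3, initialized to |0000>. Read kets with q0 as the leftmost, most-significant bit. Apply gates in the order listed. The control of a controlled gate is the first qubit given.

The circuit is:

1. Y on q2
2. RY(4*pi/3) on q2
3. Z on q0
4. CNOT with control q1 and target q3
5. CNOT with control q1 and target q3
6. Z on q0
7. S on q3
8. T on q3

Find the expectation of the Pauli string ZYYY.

In the final state, ZYYY has expectation 0. Key observation: the block from step 3 through step 6 cancels to the identity and can be dropped.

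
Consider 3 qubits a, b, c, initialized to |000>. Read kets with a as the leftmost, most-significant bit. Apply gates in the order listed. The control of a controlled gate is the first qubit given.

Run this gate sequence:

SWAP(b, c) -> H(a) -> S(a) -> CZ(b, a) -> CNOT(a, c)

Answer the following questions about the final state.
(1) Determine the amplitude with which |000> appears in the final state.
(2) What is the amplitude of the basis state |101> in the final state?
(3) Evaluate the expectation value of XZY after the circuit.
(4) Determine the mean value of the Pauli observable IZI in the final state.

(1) The final state's coefficient on |000> equals sqrt(2)/2.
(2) The final state's coefficient on |101> equals sqrt(2)*I/2.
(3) The expectation value of XZY is 1.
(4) In the final state, IZI has expectation 1.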